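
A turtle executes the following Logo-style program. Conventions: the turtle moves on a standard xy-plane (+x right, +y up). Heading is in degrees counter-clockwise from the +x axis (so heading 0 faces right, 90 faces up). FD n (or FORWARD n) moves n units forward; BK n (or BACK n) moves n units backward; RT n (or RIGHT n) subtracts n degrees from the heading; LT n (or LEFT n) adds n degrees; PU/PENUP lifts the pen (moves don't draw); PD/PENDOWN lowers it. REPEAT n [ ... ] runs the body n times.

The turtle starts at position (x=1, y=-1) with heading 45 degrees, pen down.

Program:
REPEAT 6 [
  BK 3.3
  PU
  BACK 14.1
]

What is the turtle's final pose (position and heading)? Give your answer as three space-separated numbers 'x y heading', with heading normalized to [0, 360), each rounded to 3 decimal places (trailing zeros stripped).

Answer: -72.822 -74.822 45

Derivation:
Executing turtle program step by step:
Start: pos=(1,-1), heading=45, pen down
REPEAT 6 [
  -- iteration 1/6 --
  BK 3.3: (1,-1) -> (-1.333,-3.333) [heading=45, draw]
  PU: pen up
  BK 14.1: (-1.333,-3.333) -> (-11.304,-13.304) [heading=45, move]
  -- iteration 2/6 --
  BK 3.3: (-11.304,-13.304) -> (-13.637,-15.637) [heading=45, move]
  PU: pen up
  BK 14.1: (-13.637,-15.637) -> (-23.607,-25.607) [heading=45, move]
  -- iteration 3/6 --
  BK 3.3: (-23.607,-25.607) -> (-25.941,-27.941) [heading=45, move]
  PU: pen up
  BK 14.1: (-25.941,-27.941) -> (-35.911,-37.911) [heading=45, move]
  -- iteration 4/6 --
  BK 3.3: (-35.911,-37.911) -> (-38.244,-40.244) [heading=45, move]
  PU: pen up
  BK 14.1: (-38.244,-40.244) -> (-48.215,-50.215) [heading=45, move]
  -- iteration 5/6 --
  BK 3.3: (-48.215,-50.215) -> (-50.548,-52.548) [heading=45, move]
  PU: pen up
  BK 14.1: (-50.548,-52.548) -> (-60.518,-62.518) [heading=45, move]
  -- iteration 6/6 --
  BK 3.3: (-60.518,-62.518) -> (-62.852,-64.852) [heading=45, move]
  PU: pen up
  BK 14.1: (-62.852,-64.852) -> (-72.822,-74.822) [heading=45, move]
]
Final: pos=(-72.822,-74.822), heading=45, 1 segment(s) drawn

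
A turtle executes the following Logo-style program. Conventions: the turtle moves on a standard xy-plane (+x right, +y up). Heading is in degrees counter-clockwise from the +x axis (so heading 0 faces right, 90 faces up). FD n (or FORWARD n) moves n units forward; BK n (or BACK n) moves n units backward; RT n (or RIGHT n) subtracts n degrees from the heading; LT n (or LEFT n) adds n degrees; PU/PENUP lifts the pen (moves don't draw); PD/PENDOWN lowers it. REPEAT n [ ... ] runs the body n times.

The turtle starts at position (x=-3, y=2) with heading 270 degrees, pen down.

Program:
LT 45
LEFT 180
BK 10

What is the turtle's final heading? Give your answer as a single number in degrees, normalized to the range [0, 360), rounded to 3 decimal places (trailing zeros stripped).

Executing turtle program step by step:
Start: pos=(-3,2), heading=270, pen down
LT 45: heading 270 -> 315
LT 180: heading 315 -> 135
BK 10: (-3,2) -> (4.071,-5.071) [heading=135, draw]
Final: pos=(4.071,-5.071), heading=135, 1 segment(s) drawn

Answer: 135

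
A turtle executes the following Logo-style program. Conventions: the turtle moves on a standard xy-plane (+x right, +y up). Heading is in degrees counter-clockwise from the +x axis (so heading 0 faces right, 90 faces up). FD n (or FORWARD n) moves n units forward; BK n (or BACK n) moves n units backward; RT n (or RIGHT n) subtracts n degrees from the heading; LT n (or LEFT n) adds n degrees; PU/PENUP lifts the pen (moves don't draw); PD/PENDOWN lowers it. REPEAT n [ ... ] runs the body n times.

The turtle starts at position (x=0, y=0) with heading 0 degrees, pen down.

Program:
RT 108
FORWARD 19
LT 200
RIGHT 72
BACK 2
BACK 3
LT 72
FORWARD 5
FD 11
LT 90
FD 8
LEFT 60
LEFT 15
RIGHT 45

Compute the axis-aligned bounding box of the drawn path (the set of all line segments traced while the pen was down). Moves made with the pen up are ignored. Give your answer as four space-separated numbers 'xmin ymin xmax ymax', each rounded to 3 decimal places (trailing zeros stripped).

Executing turtle program step by step:
Start: pos=(0,0), heading=0, pen down
RT 108: heading 0 -> 252
FD 19: (0,0) -> (-5.871,-18.07) [heading=252, draw]
LT 200: heading 252 -> 92
RT 72: heading 92 -> 20
BK 2: (-5.871,-18.07) -> (-7.751,-18.754) [heading=20, draw]
BK 3: (-7.751,-18.754) -> (-10.57,-19.78) [heading=20, draw]
LT 72: heading 20 -> 92
FD 5: (-10.57,-19.78) -> (-10.744,-14.783) [heading=92, draw]
FD 11: (-10.744,-14.783) -> (-11.128,-3.79) [heading=92, draw]
LT 90: heading 92 -> 182
FD 8: (-11.128,-3.79) -> (-19.123,-4.069) [heading=182, draw]
LT 60: heading 182 -> 242
LT 15: heading 242 -> 257
RT 45: heading 257 -> 212
Final: pos=(-19.123,-4.069), heading=212, 6 segment(s) drawn

Segment endpoints: x in {-19.123, -11.128, -10.744, -10.57, -7.751, -5.871, 0}, y in {-19.78, -18.754, -18.07, -14.783, -4.069, -3.79, 0}
xmin=-19.123, ymin=-19.78, xmax=0, ymax=0

Answer: -19.123 -19.78 0 0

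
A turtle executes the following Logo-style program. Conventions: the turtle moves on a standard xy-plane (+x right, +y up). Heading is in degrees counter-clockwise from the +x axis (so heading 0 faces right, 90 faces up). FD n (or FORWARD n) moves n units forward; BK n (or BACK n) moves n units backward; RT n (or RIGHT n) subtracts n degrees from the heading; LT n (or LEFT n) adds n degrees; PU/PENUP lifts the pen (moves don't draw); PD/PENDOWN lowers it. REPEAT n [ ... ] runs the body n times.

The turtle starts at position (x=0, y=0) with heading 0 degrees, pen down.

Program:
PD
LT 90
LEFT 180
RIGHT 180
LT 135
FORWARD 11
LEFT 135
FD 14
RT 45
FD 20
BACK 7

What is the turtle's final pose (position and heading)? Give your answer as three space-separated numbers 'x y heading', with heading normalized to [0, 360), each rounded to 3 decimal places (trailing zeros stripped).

Answer: 15.414 -16.971 315

Derivation:
Executing turtle program step by step:
Start: pos=(0,0), heading=0, pen down
PD: pen down
LT 90: heading 0 -> 90
LT 180: heading 90 -> 270
RT 180: heading 270 -> 90
LT 135: heading 90 -> 225
FD 11: (0,0) -> (-7.778,-7.778) [heading=225, draw]
LT 135: heading 225 -> 0
FD 14: (-7.778,-7.778) -> (6.222,-7.778) [heading=0, draw]
RT 45: heading 0 -> 315
FD 20: (6.222,-7.778) -> (20.364,-21.92) [heading=315, draw]
BK 7: (20.364,-21.92) -> (15.414,-16.971) [heading=315, draw]
Final: pos=(15.414,-16.971), heading=315, 4 segment(s) drawn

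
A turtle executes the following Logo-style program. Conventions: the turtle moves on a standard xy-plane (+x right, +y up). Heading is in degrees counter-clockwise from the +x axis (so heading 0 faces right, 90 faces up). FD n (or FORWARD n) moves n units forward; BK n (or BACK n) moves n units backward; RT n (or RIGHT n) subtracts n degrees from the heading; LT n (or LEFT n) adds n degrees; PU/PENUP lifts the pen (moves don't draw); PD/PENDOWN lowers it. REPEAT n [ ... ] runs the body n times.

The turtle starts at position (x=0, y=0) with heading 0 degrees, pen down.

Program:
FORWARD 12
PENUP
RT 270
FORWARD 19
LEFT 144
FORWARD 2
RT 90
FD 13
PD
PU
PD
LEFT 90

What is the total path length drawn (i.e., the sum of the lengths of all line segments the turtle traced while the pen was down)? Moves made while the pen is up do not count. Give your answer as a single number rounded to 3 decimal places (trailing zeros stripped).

Executing turtle program step by step:
Start: pos=(0,0), heading=0, pen down
FD 12: (0,0) -> (12,0) [heading=0, draw]
PU: pen up
RT 270: heading 0 -> 90
FD 19: (12,0) -> (12,19) [heading=90, move]
LT 144: heading 90 -> 234
FD 2: (12,19) -> (10.824,17.382) [heading=234, move]
RT 90: heading 234 -> 144
FD 13: (10.824,17.382) -> (0.307,25.023) [heading=144, move]
PD: pen down
PU: pen up
PD: pen down
LT 90: heading 144 -> 234
Final: pos=(0.307,25.023), heading=234, 1 segment(s) drawn

Segment lengths:
  seg 1: (0,0) -> (12,0), length = 12
Total = 12

Answer: 12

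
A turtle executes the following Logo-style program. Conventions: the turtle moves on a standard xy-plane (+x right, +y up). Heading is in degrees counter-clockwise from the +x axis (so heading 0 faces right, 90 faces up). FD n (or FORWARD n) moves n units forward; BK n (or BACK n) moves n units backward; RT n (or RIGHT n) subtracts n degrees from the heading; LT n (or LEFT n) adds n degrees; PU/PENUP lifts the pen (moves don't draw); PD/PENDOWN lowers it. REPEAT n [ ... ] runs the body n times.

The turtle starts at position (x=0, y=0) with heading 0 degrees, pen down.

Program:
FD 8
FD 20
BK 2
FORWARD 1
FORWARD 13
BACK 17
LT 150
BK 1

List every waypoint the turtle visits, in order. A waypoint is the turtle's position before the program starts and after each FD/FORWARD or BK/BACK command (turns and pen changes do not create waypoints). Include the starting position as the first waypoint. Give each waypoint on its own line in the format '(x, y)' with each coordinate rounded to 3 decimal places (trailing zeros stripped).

Answer: (0, 0)
(8, 0)
(28, 0)
(26, 0)
(27, 0)
(40, 0)
(23, 0)
(23.866, -0.5)

Derivation:
Executing turtle program step by step:
Start: pos=(0,0), heading=0, pen down
FD 8: (0,0) -> (8,0) [heading=0, draw]
FD 20: (8,0) -> (28,0) [heading=0, draw]
BK 2: (28,0) -> (26,0) [heading=0, draw]
FD 1: (26,0) -> (27,0) [heading=0, draw]
FD 13: (27,0) -> (40,0) [heading=0, draw]
BK 17: (40,0) -> (23,0) [heading=0, draw]
LT 150: heading 0 -> 150
BK 1: (23,0) -> (23.866,-0.5) [heading=150, draw]
Final: pos=(23.866,-0.5), heading=150, 7 segment(s) drawn
Waypoints (8 total):
(0, 0)
(8, 0)
(28, 0)
(26, 0)
(27, 0)
(40, 0)
(23, 0)
(23.866, -0.5)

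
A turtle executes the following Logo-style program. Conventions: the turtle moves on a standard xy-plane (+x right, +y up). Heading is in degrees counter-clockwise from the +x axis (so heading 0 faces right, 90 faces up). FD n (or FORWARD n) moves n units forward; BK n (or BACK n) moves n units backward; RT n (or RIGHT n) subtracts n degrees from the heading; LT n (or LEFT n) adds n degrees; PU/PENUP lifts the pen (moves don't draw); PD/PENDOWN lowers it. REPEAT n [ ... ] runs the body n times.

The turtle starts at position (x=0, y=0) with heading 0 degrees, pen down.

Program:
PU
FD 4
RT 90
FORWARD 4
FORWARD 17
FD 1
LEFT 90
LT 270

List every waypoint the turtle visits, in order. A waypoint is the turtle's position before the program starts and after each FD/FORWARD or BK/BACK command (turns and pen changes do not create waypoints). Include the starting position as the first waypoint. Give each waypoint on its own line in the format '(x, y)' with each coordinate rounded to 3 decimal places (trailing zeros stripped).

Executing turtle program step by step:
Start: pos=(0,0), heading=0, pen down
PU: pen up
FD 4: (0,0) -> (4,0) [heading=0, move]
RT 90: heading 0 -> 270
FD 4: (4,0) -> (4,-4) [heading=270, move]
FD 17: (4,-4) -> (4,-21) [heading=270, move]
FD 1: (4,-21) -> (4,-22) [heading=270, move]
LT 90: heading 270 -> 0
LT 270: heading 0 -> 270
Final: pos=(4,-22), heading=270, 0 segment(s) drawn
Waypoints (5 total):
(0, 0)
(4, 0)
(4, -4)
(4, -21)
(4, -22)

Answer: (0, 0)
(4, 0)
(4, -4)
(4, -21)
(4, -22)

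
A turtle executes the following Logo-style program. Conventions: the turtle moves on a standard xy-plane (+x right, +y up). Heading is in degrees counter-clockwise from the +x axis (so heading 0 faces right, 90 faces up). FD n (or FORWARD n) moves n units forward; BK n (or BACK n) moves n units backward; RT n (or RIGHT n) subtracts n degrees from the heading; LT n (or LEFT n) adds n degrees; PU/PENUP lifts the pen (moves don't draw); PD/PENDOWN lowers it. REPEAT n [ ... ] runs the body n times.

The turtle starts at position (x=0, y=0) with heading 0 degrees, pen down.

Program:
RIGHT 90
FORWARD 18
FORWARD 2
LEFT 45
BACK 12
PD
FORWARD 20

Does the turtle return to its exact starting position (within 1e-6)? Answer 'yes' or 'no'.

Executing turtle program step by step:
Start: pos=(0,0), heading=0, pen down
RT 90: heading 0 -> 270
FD 18: (0,0) -> (0,-18) [heading=270, draw]
FD 2: (0,-18) -> (0,-20) [heading=270, draw]
LT 45: heading 270 -> 315
BK 12: (0,-20) -> (-8.485,-11.515) [heading=315, draw]
PD: pen down
FD 20: (-8.485,-11.515) -> (5.657,-25.657) [heading=315, draw]
Final: pos=(5.657,-25.657), heading=315, 4 segment(s) drawn

Start position: (0, 0)
Final position: (5.657, -25.657)
Distance = 26.273; >= 1e-6 -> NOT closed

Answer: no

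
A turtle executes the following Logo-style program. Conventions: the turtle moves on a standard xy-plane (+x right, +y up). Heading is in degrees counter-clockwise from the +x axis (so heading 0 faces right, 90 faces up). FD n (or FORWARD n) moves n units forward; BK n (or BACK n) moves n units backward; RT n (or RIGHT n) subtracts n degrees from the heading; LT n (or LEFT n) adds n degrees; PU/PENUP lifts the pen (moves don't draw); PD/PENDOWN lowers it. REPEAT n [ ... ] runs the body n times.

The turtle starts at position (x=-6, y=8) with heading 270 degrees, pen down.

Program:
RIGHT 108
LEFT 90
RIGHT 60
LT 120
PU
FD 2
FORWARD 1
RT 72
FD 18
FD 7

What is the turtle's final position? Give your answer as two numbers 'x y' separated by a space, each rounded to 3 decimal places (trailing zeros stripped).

Answer: -16.493 -15.88

Derivation:
Executing turtle program step by step:
Start: pos=(-6,8), heading=270, pen down
RT 108: heading 270 -> 162
LT 90: heading 162 -> 252
RT 60: heading 252 -> 192
LT 120: heading 192 -> 312
PU: pen up
FD 2: (-6,8) -> (-4.662,6.514) [heading=312, move]
FD 1: (-4.662,6.514) -> (-3.993,5.771) [heading=312, move]
RT 72: heading 312 -> 240
FD 18: (-3.993,5.771) -> (-12.993,-9.818) [heading=240, move]
FD 7: (-12.993,-9.818) -> (-16.493,-15.88) [heading=240, move]
Final: pos=(-16.493,-15.88), heading=240, 0 segment(s) drawn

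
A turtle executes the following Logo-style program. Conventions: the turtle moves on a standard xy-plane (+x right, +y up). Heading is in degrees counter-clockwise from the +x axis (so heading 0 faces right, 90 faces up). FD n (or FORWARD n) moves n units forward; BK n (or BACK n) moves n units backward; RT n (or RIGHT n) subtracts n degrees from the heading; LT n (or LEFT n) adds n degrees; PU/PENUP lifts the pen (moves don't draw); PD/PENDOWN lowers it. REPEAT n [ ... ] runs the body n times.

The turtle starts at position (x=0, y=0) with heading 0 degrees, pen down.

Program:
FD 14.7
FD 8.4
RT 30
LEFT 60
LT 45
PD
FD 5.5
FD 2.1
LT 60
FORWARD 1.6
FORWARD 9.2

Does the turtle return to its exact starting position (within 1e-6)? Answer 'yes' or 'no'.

Answer: no

Derivation:
Executing turtle program step by step:
Start: pos=(0,0), heading=0, pen down
FD 14.7: (0,0) -> (14.7,0) [heading=0, draw]
FD 8.4: (14.7,0) -> (23.1,0) [heading=0, draw]
RT 30: heading 0 -> 330
LT 60: heading 330 -> 30
LT 45: heading 30 -> 75
PD: pen down
FD 5.5: (23.1,0) -> (24.524,5.313) [heading=75, draw]
FD 2.1: (24.524,5.313) -> (25.067,7.341) [heading=75, draw]
LT 60: heading 75 -> 135
FD 1.6: (25.067,7.341) -> (23.936,8.472) [heading=135, draw]
FD 9.2: (23.936,8.472) -> (17.43,14.978) [heading=135, draw]
Final: pos=(17.43,14.978), heading=135, 6 segment(s) drawn

Start position: (0, 0)
Final position: (17.43, 14.978)
Distance = 22.981; >= 1e-6 -> NOT closed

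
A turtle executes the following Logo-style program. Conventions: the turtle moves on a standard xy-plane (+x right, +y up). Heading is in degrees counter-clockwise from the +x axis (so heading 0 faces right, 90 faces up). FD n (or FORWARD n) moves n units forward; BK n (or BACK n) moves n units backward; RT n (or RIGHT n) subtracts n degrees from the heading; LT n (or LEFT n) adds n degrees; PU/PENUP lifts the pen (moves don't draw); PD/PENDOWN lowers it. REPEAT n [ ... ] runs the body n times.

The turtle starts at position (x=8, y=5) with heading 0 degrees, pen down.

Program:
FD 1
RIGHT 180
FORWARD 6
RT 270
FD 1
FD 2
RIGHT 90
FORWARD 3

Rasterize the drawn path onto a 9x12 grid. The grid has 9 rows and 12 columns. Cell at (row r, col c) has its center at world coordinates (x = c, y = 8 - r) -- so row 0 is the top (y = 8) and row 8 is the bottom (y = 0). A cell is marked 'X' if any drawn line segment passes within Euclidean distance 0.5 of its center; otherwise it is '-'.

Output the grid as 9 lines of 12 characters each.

Answer: ------------
------------
------------
---XXXXXXX--
---X--------
---X--------
XXXX--------
------------
------------

Derivation:
Segment 0: (8,5) -> (9,5)
Segment 1: (9,5) -> (3,5)
Segment 2: (3,5) -> (3,4)
Segment 3: (3,4) -> (3,2)
Segment 4: (3,2) -> (0,2)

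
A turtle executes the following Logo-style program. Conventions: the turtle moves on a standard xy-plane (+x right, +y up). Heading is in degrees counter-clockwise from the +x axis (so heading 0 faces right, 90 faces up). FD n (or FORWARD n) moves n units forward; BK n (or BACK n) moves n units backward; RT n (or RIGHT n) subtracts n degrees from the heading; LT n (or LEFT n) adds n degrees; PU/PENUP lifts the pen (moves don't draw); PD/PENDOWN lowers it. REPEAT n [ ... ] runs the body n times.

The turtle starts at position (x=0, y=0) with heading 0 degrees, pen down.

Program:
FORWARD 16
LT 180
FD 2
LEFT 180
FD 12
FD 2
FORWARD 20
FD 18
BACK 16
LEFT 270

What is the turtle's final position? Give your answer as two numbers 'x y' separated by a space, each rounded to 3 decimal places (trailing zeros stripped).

Answer: 50 0

Derivation:
Executing turtle program step by step:
Start: pos=(0,0), heading=0, pen down
FD 16: (0,0) -> (16,0) [heading=0, draw]
LT 180: heading 0 -> 180
FD 2: (16,0) -> (14,0) [heading=180, draw]
LT 180: heading 180 -> 0
FD 12: (14,0) -> (26,0) [heading=0, draw]
FD 2: (26,0) -> (28,0) [heading=0, draw]
FD 20: (28,0) -> (48,0) [heading=0, draw]
FD 18: (48,0) -> (66,0) [heading=0, draw]
BK 16: (66,0) -> (50,0) [heading=0, draw]
LT 270: heading 0 -> 270
Final: pos=(50,0), heading=270, 7 segment(s) drawn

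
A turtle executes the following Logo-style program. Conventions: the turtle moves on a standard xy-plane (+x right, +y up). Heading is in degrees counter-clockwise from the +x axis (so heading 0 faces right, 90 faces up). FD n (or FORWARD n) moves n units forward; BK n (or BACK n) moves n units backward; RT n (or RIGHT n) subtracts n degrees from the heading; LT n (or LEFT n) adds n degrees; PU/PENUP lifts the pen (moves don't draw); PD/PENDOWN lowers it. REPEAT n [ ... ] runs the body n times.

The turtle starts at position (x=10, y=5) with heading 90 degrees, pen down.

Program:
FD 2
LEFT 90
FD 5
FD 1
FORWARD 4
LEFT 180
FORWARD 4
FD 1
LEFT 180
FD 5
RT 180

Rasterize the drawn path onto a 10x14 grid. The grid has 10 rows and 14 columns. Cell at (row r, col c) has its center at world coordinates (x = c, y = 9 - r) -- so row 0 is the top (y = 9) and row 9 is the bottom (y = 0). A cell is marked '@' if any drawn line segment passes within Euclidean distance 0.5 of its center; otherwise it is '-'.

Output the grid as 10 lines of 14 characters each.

Segment 0: (10,5) -> (10,7)
Segment 1: (10,7) -> (5,7)
Segment 2: (5,7) -> (4,7)
Segment 3: (4,7) -> (0,7)
Segment 4: (0,7) -> (4,7)
Segment 5: (4,7) -> (5,7)
Segment 6: (5,7) -> (0,7)

Answer: --------------
--------------
@@@@@@@@@@@---
----------@---
----------@---
--------------
--------------
--------------
--------------
--------------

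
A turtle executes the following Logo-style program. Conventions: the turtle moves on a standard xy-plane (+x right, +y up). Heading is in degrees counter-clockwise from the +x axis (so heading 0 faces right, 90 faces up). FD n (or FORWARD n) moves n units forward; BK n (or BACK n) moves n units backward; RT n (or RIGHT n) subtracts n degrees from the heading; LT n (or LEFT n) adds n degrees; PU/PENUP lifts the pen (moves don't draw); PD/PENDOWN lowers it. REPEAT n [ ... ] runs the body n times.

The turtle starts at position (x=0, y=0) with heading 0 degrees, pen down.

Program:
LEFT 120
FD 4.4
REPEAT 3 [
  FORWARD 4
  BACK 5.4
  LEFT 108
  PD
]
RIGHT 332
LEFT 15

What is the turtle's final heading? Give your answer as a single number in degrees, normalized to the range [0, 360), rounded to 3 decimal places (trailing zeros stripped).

Executing turtle program step by step:
Start: pos=(0,0), heading=0, pen down
LT 120: heading 0 -> 120
FD 4.4: (0,0) -> (-2.2,3.811) [heading=120, draw]
REPEAT 3 [
  -- iteration 1/3 --
  FD 4: (-2.2,3.811) -> (-4.2,7.275) [heading=120, draw]
  BK 5.4: (-4.2,7.275) -> (-1.5,2.598) [heading=120, draw]
  LT 108: heading 120 -> 228
  PD: pen down
  -- iteration 2/3 --
  FD 4: (-1.5,2.598) -> (-4.177,-0.375) [heading=228, draw]
  BK 5.4: (-4.177,-0.375) -> (-0.563,3.638) [heading=228, draw]
  LT 108: heading 228 -> 336
  PD: pen down
  -- iteration 3/3 --
  FD 4: (-0.563,3.638) -> (3.091,2.012) [heading=336, draw]
  BK 5.4: (3.091,2.012) -> (-1.842,4.208) [heading=336, draw]
  LT 108: heading 336 -> 84
  PD: pen down
]
RT 332: heading 84 -> 112
LT 15: heading 112 -> 127
Final: pos=(-1.842,4.208), heading=127, 7 segment(s) drawn

Answer: 127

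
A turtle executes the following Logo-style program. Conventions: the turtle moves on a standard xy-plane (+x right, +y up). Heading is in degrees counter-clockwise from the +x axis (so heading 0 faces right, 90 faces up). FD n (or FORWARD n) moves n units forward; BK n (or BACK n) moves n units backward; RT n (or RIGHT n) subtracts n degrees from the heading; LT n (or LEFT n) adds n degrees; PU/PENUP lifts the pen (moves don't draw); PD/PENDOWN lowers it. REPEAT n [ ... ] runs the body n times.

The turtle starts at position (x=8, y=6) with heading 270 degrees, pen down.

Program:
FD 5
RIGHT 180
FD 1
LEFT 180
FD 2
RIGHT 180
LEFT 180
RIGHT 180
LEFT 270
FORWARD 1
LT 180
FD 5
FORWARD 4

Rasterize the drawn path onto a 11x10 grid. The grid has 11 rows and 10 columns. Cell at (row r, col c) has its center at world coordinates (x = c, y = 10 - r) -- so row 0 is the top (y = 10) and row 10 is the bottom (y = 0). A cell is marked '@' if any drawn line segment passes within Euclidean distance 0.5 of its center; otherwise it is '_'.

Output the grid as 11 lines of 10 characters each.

Answer: __________
__________
__________
__________
________@_
________@_
________@_
________@_
________@_
________@_
@@@@@@@@@@

Derivation:
Segment 0: (8,6) -> (8,1)
Segment 1: (8,1) -> (8,2)
Segment 2: (8,2) -> (8,0)
Segment 3: (8,0) -> (9,-0)
Segment 4: (9,-0) -> (4,0)
Segment 5: (4,0) -> (0,0)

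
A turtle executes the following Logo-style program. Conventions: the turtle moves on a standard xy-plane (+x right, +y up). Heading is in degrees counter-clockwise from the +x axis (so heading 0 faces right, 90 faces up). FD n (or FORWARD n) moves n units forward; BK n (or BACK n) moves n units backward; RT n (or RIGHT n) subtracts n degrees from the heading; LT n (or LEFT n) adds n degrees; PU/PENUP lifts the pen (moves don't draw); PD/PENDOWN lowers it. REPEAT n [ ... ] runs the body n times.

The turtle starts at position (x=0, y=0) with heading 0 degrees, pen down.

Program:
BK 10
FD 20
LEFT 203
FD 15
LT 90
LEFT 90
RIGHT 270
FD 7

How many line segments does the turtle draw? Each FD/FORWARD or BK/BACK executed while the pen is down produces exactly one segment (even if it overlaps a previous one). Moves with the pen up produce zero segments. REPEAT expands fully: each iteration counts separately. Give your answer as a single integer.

Executing turtle program step by step:
Start: pos=(0,0), heading=0, pen down
BK 10: (0,0) -> (-10,0) [heading=0, draw]
FD 20: (-10,0) -> (10,0) [heading=0, draw]
LT 203: heading 0 -> 203
FD 15: (10,0) -> (-3.808,-5.861) [heading=203, draw]
LT 90: heading 203 -> 293
LT 90: heading 293 -> 23
RT 270: heading 23 -> 113
FD 7: (-3.808,-5.861) -> (-6.543,0.583) [heading=113, draw]
Final: pos=(-6.543,0.583), heading=113, 4 segment(s) drawn
Segments drawn: 4

Answer: 4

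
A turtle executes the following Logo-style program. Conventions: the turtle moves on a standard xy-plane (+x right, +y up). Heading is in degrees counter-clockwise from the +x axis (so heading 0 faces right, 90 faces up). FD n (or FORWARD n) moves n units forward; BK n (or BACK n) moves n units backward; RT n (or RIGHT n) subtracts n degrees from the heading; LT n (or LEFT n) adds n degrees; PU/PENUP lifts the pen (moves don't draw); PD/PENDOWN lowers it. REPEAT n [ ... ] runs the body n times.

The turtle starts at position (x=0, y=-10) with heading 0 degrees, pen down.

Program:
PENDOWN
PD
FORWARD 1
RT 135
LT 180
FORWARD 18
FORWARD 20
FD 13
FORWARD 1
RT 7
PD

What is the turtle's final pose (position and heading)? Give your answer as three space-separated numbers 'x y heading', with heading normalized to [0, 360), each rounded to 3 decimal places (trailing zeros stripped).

Answer: 37.77 26.77 38

Derivation:
Executing turtle program step by step:
Start: pos=(0,-10), heading=0, pen down
PD: pen down
PD: pen down
FD 1: (0,-10) -> (1,-10) [heading=0, draw]
RT 135: heading 0 -> 225
LT 180: heading 225 -> 45
FD 18: (1,-10) -> (13.728,2.728) [heading=45, draw]
FD 20: (13.728,2.728) -> (27.87,16.87) [heading=45, draw]
FD 13: (27.87,16.87) -> (37.062,26.062) [heading=45, draw]
FD 1: (37.062,26.062) -> (37.77,26.77) [heading=45, draw]
RT 7: heading 45 -> 38
PD: pen down
Final: pos=(37.77,26.77), heading=38, 5 segment(s) drawn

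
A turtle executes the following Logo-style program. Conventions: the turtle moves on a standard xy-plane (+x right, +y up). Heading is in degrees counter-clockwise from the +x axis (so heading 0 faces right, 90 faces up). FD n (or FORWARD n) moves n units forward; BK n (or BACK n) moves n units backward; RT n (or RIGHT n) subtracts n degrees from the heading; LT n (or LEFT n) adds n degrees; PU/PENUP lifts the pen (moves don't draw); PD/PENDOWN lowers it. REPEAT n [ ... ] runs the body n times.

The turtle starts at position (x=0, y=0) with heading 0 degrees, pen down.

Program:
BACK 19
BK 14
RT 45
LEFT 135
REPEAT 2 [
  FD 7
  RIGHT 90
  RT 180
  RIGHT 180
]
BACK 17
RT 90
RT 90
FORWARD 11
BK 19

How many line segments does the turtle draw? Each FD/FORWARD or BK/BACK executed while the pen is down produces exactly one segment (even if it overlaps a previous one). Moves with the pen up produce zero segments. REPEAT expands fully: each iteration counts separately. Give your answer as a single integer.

Answer: 7

Derivation:
Executing turtle program step by step:
Start: pos=(0,0), heading=0, pen down
BK 19: (0,0) -> (-19,0) [heading=0, draw]
BK 14: (-19,0) -> (-33,0) [heading=0, draw]
RT 45: heading 0 -> 315
LT 135: heading 315 -> 90
REPEAT 2 [
  -- iteration 1/2 --
  FD 7: (-33,0) -> (-33,7) [heading=90, draw]
  RT 90: heading 90 -> 0
  RT 180: heading 0 -> 180
  RT 180: heading 180 -> 0
  -- iteration 2/2 --
  FD 7: (-33,7) -> (-26,7) [heading=0, draw]
  RT 90: heading 0 -> 270
  RT 180: heading 270 -> 90
  RT 180: heading 90 -> 270
]
BK 17: (-26,7) -> (-26,24) [heading=270, draw]
RT 90: heading 270 -> 180
RT 90: heading 180 -> 90
FD 11: (-26,24) -> (-26,35) [heading=90, draw]
BK 19: (-26,35) -> (-26,16) [heading=90, draw]
Final: pos=(-26,16), heading=90, 7 segment(s) drawn
Segments drawn: 7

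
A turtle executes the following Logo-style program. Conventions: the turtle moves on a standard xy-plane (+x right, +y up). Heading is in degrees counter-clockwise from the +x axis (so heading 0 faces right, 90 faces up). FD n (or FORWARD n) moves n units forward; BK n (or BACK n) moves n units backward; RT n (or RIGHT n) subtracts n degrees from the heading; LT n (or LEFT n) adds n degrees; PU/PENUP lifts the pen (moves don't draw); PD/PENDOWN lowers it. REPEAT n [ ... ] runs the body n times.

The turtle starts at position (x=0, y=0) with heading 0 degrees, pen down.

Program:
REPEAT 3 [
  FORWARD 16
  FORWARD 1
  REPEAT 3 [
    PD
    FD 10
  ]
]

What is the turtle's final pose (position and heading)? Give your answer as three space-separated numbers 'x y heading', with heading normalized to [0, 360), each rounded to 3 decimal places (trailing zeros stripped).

Answer: 141 0 0

Derivation:
Executing turtle program step by step:
Start: pos=(0,0), heading=0, pen down
REPEAT 3 [
  -- iteration 1/3 --
  FD 16: (0,0) -> (16,0) [heading=0, draw]
  FD 1: (16,0) -> (17,0) [heading=0, draw]
  REPEAT 3 [
    -- iteration 1/3 --
    PD: pen down
    FD 10: (17,0) -> (27,0) [heading=0, draw]
    -- iteration 2/3 --
    PD: pen down
    FD 10: (27,0) -> (37,0) [heading=0, draw]
    -- iteration 3/3 --
    PD: pen down
    FD 10: (37,0) -> (47,0) [heading=0, draw]
  ]
  -- iteration 2/3 --
  FD 16: (47,0) -> (63,0) [heading=0, draw]
  FD 1: (63,0) -> (64,0) [heading=0, draw]
  REPEAT 3 [
    -- iteration 1/3 --
    PD: pen down
    FD 10: (64,0) -> (74,0) [heading=0, draw]
    -- iteration 2/3 --
    PD: pen down
    FD 10: (74,0) -> (84,0) [heading=0, draw]
    -- iteration 3/3 --
    PD: pen down
    FD 10: (84,0) -> (94,0) [heading=0, draw]
  ]
  -- iteration 3/3 --
  FD 16: (94,0) -> (110,0) [heading=0, draw]
  FD 1: (110,0) -> (111,0) [heading=0, draw]
  REPEAT 3 [
    -- iteration 1/3 --
    PD: pen down
    FD 10: (111,0) -> (121,0) [heading=0, draw]
    -- iteration 2/3 --
    PD: pen down
    FD 10: (121,0) -> (131,0) [heading=0, draw]
    -- iteration 3/3 --
    PD: pen down
    FD 10: (131,0) -> (141,0) [heading=0, draw]
  ]
]
Final: pos=(141,0), heading=0, 15 segment(s) drawn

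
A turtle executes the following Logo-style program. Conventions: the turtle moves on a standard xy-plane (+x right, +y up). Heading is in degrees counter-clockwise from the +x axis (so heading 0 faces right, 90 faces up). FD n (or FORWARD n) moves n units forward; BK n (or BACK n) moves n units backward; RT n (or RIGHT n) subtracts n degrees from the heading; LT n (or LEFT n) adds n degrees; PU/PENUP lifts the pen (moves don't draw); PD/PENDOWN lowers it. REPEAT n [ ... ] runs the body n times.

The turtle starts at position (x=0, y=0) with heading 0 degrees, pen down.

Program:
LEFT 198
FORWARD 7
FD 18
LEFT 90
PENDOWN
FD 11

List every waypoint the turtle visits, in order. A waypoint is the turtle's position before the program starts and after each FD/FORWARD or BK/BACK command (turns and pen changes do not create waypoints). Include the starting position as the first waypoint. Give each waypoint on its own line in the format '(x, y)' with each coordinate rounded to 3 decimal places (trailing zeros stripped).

Answer: (0, 0)
(-6.657, -2.163)
(-23.776, -7.725)
(-20.377, -18.187)

Derivation:
Executing turtle program step by step:
Start: pos=(0,0), heading=0, pen down
LT 198: heading 0 -> 198
FD 7: (0,0) -> (-6.657,-2.163) [heading=198, draw]
FD 18: (-6.657,-2.163) -> (-23.776,-7.725) [heading=198, draw]
LT 90: heading 198 -> 288
PD: pen down
FD 11: (-23.776,-7.725) -> (-20.377,-18.187) [heading=288, draw]
Final: pos=(-20.377,-18.187), heading=288, 3 segment(s) drawn
Waypoints (4 total):
(0, 0)
(-6.657, -2.163)
(-23.776, -7.725)
(-20.377, -18.187)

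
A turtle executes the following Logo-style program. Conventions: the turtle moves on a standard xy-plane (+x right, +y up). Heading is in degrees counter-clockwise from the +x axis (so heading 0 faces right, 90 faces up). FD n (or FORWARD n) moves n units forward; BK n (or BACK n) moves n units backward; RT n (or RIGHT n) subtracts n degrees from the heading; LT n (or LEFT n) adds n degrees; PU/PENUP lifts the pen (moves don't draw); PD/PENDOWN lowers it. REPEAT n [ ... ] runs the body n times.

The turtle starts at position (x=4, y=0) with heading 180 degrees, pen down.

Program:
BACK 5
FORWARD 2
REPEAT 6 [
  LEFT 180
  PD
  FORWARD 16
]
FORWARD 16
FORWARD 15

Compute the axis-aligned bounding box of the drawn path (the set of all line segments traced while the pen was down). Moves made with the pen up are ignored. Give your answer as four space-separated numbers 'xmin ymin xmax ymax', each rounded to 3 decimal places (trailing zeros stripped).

Answer: -24 0 23 0

Derivation:
Executing turtle program step by step:
Start: pos=(4,0), heading=180, pen down
BK 5: (4,0) -> (9,0) [heading=180, draw]
FD 2: (9,0) -> (7,0) [heading=180, draw]
REPEAT 6 [
  -- iteration 1/6 --
  LT 180: heading 180 -> 0
  PD: pen down
  FD 16: (7,0) -> (23,0) [heading=0, draw]
  -- iteration 2/6 --
  LT 180: heading 0 -> 180
  PD: pen down
  FD 16: (23,0) -> (7,0) [heading=180, draw]
  -- iteration 3/6 --
  LT 180: heading 180 -> 0
  PD: pen down
  FD 16: (7,0) -> (23,0) [heading=0, draw]
  -- iteration 4/6 --
  LT 180: heading 0 -> 180
  PD: pen down
  FD 16: (23,0) -> (7,0) [heading=180, draw]
  -- iteration 5/6 --
  LT 180: heading 180 -> 0
  PD: pen down
  FD 16: (7,0) -> (23,0) [heading=0, draw]
  -- iteration 6/6 --
  LT 180: heading 0 -> 180
  PD: pen down
  FD 16: (23,0) -> (7,0) [heading=180, draw]
]
FD 16: (7,0) -> (-9,0) [heading=180, draw]
FD 15: (-9,0) -> (-24,0) [heading=180, draw]
Final: pos=(-24,0), heading=180, 10 segment(s) drawn

Segment endpoints: x in {-24, -9, 4, 7, 9, 23}, y in {0, 0, 0, 0, 0, 0, 0, 0, 0, 0, 0}
xmin=-24, ymin=0, xmax=23, ymax=0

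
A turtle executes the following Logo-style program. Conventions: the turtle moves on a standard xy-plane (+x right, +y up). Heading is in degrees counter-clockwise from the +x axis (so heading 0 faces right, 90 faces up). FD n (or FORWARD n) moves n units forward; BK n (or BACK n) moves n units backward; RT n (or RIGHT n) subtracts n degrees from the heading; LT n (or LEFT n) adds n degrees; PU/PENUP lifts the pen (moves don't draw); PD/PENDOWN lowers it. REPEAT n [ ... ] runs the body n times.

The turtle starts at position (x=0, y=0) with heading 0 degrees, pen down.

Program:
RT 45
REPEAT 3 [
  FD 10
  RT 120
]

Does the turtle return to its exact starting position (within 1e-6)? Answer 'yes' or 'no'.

Executing turtle program step by step:
Start: pos=(0,0), heading=0, pen down
RT 45: heading 0 -> 315
REPEAT 3 [
  -- iteration 1/3 --
  FD 10: (0,0) -> (7.071,-7.071) [heading=315, draw]
  RT 120: heading 315 -> 195
  -- iteration 2/3 --
  FD 10: (7.071,-7.071) -> (-2.588,-9.659) [heading=195, draw]
  RT 120: heading 195 -> 75
  -- iteration 3/3 --
  FD 10: (-2.588,-9.659) -> (0,0) [heading=75, draw]
  RT 120: heading 75 -> 315
]
Final: pos=(0,0), heading=315, 3 segment(s) drawn

Start position: (0, 0)
Final position: (0, 0)
Distance = 0; < 1e-6 -> CLOSED

Answer: yes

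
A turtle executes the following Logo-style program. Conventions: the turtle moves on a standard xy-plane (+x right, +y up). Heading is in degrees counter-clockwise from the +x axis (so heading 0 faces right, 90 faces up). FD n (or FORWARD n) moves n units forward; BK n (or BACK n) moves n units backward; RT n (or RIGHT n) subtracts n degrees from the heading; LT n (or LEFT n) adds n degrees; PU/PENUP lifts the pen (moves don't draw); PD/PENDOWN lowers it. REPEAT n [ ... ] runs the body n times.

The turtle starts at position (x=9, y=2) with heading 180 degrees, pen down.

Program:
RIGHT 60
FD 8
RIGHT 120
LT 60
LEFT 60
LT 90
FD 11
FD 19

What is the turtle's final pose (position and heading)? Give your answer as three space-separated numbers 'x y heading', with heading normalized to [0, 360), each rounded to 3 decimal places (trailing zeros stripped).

Executing turtle program step by step:
Start: pos=(9,2), heading=180, pen down
RT 60: heading 180 -> 120
FD 8: (9,2) -> (5,8.928) [heading=120, draw]
RT 120: heading 120 -> 0
LT 60: heading 0 -> 60
LT 60: heading 60 -> 120
LT 90: heading 120 -> 210
FD 11: (5,8.928) -> (-4.526,3.428) [heading=210, draw]
FD 19: (-4.526,3.428) -> (-20.981,-6.072) [heading=210, draw]
Final: pos=(-20.981,-6.072), heading=210, 3 segment(s) drawn

Answer: -20.981 -6.072 210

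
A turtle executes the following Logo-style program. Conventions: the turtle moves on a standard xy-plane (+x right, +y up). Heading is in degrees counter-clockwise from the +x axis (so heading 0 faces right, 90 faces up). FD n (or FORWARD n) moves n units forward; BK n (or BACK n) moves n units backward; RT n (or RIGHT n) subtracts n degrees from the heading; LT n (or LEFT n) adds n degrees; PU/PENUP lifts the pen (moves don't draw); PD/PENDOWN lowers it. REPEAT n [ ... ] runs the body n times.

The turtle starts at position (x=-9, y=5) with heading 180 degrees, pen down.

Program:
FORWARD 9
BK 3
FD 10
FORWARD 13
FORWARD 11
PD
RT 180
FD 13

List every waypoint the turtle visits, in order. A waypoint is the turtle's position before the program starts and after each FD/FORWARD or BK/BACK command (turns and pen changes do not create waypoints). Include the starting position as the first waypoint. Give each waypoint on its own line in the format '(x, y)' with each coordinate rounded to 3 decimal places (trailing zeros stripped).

Answer: (-9, 5)
(-18, 5)
(-15, 5)
(-25, 5)
(-38, 5)
(-49, 5)
(-36, 5)

Derivation:
Executing turtle program step by step:
Start: pos=(-9,5), heading=180, pen down
FD 9: (-9,5) -> (-18,5) [heading=180, draw]
BK 3: (-18,5) -> (-15,5) [heading=180, draw]
FD 10: (-15,5) -> (-25,5) [heading=180, draw]
FD 13: (-25,5) -> (-38,5) [heading=180, draw]
FD 11: (-38,5) -> (-49,5) [heading=180, draw]
PD: pen down
RT 180: heading 180 -> 0
FD 13: (-49,5) -> (-36,5) [heading=0, draw]
Final: pos=(-36,5), heading=0, 6 segment(s) drawn
Waypoints (7 total):
(-9, 5)
(-18, 5)
(-15, 5)
(-25, 5)
(-38, 5)
(-49, 5)
(-36, 5)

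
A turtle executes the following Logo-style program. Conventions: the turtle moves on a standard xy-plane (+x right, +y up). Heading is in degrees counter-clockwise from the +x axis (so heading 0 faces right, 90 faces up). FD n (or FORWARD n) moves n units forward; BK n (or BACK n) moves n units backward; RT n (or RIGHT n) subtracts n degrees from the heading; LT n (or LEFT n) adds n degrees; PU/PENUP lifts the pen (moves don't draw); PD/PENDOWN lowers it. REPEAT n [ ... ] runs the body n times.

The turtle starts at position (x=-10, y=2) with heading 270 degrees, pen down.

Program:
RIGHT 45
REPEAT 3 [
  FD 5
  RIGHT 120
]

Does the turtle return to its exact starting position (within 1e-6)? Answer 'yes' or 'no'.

Executing turtle program step by step:
Start: pos=(-10,2), heading=270, pen down
RT 45: heading 270 -> 225
REPEAT 3 [
  -- iteration 1/3 --
  FD 5: (-10,2) -> (-13.536,-1.536) [heading=225, draw]
  RT 120: heading 225 -> 105
  -- iteration 2/3 --
  FD 5: (-13.536,-1.536) -> (-14.83,3.294) [heading=105, draw]
  RT 120: heading 105 -> 345
  -- iteration 3/3 --
  FD 5: (-14.83,3.294) -> (-10,2) [heading=345, draw]
  RT 120: heading 345 -> 225
]
Final: pos=(-10,2), heading=225, 3 segment(s) drawn

Start position: (-10, 2)
Final position: (-10, 2)
Distance = 0; < 1e-6 -> CLOSED

Answer: yes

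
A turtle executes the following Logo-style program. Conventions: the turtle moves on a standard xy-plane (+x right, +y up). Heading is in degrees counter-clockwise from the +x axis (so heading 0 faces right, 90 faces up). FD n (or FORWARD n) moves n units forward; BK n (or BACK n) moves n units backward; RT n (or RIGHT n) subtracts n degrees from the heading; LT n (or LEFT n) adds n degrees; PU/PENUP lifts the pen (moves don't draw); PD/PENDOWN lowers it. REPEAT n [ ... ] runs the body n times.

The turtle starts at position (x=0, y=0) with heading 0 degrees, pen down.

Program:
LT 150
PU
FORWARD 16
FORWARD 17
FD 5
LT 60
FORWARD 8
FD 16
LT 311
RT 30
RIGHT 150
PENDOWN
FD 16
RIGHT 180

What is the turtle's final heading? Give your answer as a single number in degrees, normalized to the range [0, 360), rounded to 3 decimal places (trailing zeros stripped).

Answer: 161

Derivation:
Executing turtle program step by step:
Start: pos=(0,0), heading=0, pen down
LT 150: heading 0 -> 150
PU: pen up
FD 16: (0,0) -> (-13.856,8) [heading=150, move]
FD 17: (-13.856,8) -> (-28.579,16.5) [heading=150, move]
FD 5: (-28.579,16.5) -> (-32.909,19) [heading=150, move]
LT 60: heading 150 -> 210
FD 8: (-32.909,19) -> (-39.837,15) [heading=210, move]
FD 16: (-39.837,15) -> (-53.694,7) [heading=210, move]
LT 311: heading 210 -> 161
RT 30: heading 161 -> 131
RT 150: heading 131 -> 341
PD: pen down
FD 16: (-53.694,7) -> (-38.565,1.791) [heading=341, draw]
RT 180: heading 341 -> 161
Final: pos=(-38.565,1.791), heading=161, 1 segment(s) drawn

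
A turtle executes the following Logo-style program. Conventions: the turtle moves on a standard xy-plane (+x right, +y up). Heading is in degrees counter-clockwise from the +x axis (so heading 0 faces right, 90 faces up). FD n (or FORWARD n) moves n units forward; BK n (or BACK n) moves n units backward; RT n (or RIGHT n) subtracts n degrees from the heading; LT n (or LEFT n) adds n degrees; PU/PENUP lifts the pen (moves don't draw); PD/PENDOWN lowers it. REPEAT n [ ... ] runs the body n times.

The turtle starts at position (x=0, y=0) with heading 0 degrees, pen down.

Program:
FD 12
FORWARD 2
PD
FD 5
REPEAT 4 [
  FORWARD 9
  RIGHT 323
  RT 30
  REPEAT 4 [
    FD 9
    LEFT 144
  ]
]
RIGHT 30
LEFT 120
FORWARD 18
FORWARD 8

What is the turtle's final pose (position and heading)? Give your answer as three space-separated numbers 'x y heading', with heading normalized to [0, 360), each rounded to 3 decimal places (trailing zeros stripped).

Executing turtle program step by step:
Start: pos=(0,0), heading=0, pen down
FD 12: (0,0) -> (12,0) [heading=0, draw]
FD 2: (12,0) -> (14,0) [heading=0, draw]
PD: pen down
FD 5: (14,0) -> (19,0) [heading=0, draw]
REPEAT 4 [
  -- iteration 1/4 --
  FD 9: (19,0) -> (28,0) [heading=0, draw]
  RT 323: heading 0 -> 37
  RT 30: heading 37 -> 7
  REPEAT 4 [
    -- iteration 1/4 --
    FD 9: (28,0) -> (36.933,1.097) [heading=7, draw]
    LT 144: heading 7 -> 151
    -- iteration 2/4 --
    FD 9: (36.933,1.097) -> (29.061,5.46) [heading=151, draw]
    LT 144: heading 151 -> 295
    -- iteration 3/4 --
    FD 9: (29.061,5.46) -> (32.865,-2.697) [heading=295, draw]
    LT 144: heading 295 -> 79
    -- iteration 4/4 --
    FD 9: (32.865,-2.697) -> (34.582,6.138) [heading=79, draw]
    LT 144: heading 79 -> 223
  ]
  -- iteration 2/4 --
  FD 9: (34.582,6.138) -> (28,0) [heading=223, draw]
  RT 323: heading 223 -> 260
  RT 30: heading 260 -> 230
  REPEAT 4 [
    -- iteration 1/4 --
    FD 9: (28,0) -> (22.215,-6.894) [heading=230, draw]
    LT 144: heading 230 -> 14
    -- iteration 2/4 --
    FD 9: (22.215,-6.894) -> (30.948,-4.717) [heading=14, draw]
    LT 144: heading 14 -> 158
    -- iteration 3/4 --
    FD 9: (30.948,-4.717) -> (22.603,-1.346) [heading=158, draw]
    LT 144: heading 158 -> 302
    -- iteration 4/4 --
    FD 9: (22.603,-1.346) -> (27.372,-8.978) [heading=302, draw]
    LT 144: heading 302 -> 86
  ]
  -- iteration 3/4 --
  FD 9: (27.372,-8.978) -> (28,0) [heading=86, draw]
  RT 323: heading 86 -> 123
  RT 30: heading 123 -> 93
  REPEAT 4 [
    -- iteration 1/4 --
    FD 9: (28,0) -> (27.529,8.988) [heading=93, draw]
    LT 144: heading 93 -> 237
    -- iteration 2/4 --
    FD 9: (27.529,8.988) -> (22.627,1.44) [heading=237, draw]
    LT 144: heading 237 -> 21
    -- iteration 3/4 --
    FD 9: (22.627,1.44) -> (31.029,4.665) [heading=21, draw]
    LT 144: heading 21 -> 165
    -- iteration 4/4 --
    FD 9: (31.029,4.665) -> (22.336,6.994) [heading=165, draw]
    LT 144: heading 165 -> 309
  ]
  -- iteration 4/4 --
  FD 9: (22.336,6.994) -> (28,0) [heading=309, draw]
  RT 323: heading 309 -> 346
  RT 30: heading 346 -> 316
  REPEAT 4 [
    -- iteration 1/4 --
    FD 9: (28,0) -> (34.474,-6.252) [heading=316, draw]
    LT 144: heading 316 -> 100
    -- iteration 2/4 --
    FD 9: (34.474,-6.252) -> (32.911,2.611) [heading=100, draw]
    LT 144: heading 100 -> 244
    -- iteration 3/4 --
    FD 9: (32.911,2.611) -> (28.966,-5.478) [heading=244, draw]
    LT 144: heading 244 -> 28
    -- iteration 4/4 --
    FD 9: (28.966,-5.478) -> (36.912,-1.253) [heading=28, draw]
    LT 144: heading 28 -> 172
  ]
]
RT 30: heading 172 -> 142
LT 120: heading 142 -> 262
FD 18: (36.912,-1.253) -> (34.407,-19.077) [heading=262, draw]
FD 8: (34.407,-19.077) -> (33.294,-27) [heading=262, draw]
Final: pos=(33.294,-27), heading=262, 25 segment(s) drawn

Answer: 33.294 -27 262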